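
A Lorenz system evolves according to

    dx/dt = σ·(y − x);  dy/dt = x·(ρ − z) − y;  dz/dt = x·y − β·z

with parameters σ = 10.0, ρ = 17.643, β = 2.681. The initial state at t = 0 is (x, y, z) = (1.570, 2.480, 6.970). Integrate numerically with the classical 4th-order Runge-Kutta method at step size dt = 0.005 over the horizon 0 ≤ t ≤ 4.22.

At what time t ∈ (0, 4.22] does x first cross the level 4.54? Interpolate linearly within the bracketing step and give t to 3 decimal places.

t = 0.177

t=0.000: state=(1.570, 2.480, 6.970)
step 1 (dt=0.005): k1=(9.100, 14.277, -14.793), k2=(9.229, 14.543, -14.581), k3=(9.233, 14.545, -14.580), k4=(9.366, 14.814, -14.366); state += dt/6·(k1+2k2+2k3+k4)
t=0.005: state=(1.616, 2.553, 6.897)
t=0.010: state=(1.664, 2.628, 6.826)
t=0.015: state=(1.713, 2.706, 6.758)
t=0.175: state=(4.486, 7.233, 6.374)
next step: t=0.180: state=(4.625, 7.452, 6.455) — x has crossed 4.54
linear interpolation between t=0.175 (4.48612) and t=0.180 (4.62546) → t≈0.177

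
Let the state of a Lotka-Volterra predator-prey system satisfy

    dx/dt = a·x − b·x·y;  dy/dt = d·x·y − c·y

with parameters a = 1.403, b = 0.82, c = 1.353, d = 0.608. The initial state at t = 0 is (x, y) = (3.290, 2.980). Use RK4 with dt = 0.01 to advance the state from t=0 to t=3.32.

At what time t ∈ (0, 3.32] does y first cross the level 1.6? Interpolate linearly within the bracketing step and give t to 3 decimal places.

t=0.000: state=(3.290, 2.980)
step 1 (dt=0.01): k1=(-3.424, 1.929), k2=(-3.432, 1.904), k3=(-3.431, 1.904), k4=(-3.439, 1.879); state += dt/6·(k1+2k2+2k3+k4)
t=0.010: state=(3.256, 2.999)
t=0.020: state=(3.221, 3.018)
t=0.030: state=(3.187, 3.036)
continuing one RK4 step at a time; state shown every 20 steps (Δt=0.2):
t=0.200: state=(2.604, 3.252)
t=0.400: state=(2.011, 3.281)
t=0.600: state=(1.574, 3.107)
t=0.800: state=(1.280, 2.816)
t=1.000: state=(1.098, 2.481)
t=1.200: state=(0.995, 2.148)
t=1.400: state=(0.950, 1.843)
t=1.580: state=(0.948, 1.602)
next step: t=1.590: state=(0.949, 1.590) — y has crossed 1.6
linear interpolation between t=1.580 (1.60245) and t=1.590 (1.59006) → t≈1.582

t = 1.582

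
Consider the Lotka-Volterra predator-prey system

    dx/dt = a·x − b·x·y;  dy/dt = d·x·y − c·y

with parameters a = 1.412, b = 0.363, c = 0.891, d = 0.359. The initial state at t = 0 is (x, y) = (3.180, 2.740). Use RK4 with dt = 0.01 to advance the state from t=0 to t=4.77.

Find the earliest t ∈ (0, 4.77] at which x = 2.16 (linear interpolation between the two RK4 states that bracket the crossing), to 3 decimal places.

t=0.000: state=(3.180, 2.740)
step 1 (dt=0.01): k1=(1.327, 0.687), k2=(1.326, 0.694), k3=(1.326, 0.694), k4=(1.325, 0.702); state += dt/6·(k1+2k2+2k3+k4)
t=0.010: state=(3.193, 2.747)
t=0.020: state=(3.206, 2.754)
t=0.030: state=(3.220, 2.761)
continuing one RK4 step at a time; state shown every 20 steps (Δt=0.2):
t=0.200: state=(3.437, 2.908)
t=0.400: state=(3.662, 3.140)
t=0.600: state=(3.826, 3.440)
t=0.800: state=(3.903, 3.801)
t=1.000: state=(3.871, 4.207)
t=1.200: state=(3.726, 4.628)
t=1.400: state=(3.481, 5.018)
t=1.600: state=(3.169, 5.333)
t=1.800: state=(2.830, 5.535)
t=2.000: state=(2.503, 5.608)
t=2.200: state=(2.212, 5.557)
t=2.230: state=(2.173, 5.539)
next step: t=2.240: state=(2.160, 5.533) — x has crossed 2.16
linear interpolation between t=2.230 (2.17260) and t=2.240 (2.15966) → t≈2.240

t = 2.240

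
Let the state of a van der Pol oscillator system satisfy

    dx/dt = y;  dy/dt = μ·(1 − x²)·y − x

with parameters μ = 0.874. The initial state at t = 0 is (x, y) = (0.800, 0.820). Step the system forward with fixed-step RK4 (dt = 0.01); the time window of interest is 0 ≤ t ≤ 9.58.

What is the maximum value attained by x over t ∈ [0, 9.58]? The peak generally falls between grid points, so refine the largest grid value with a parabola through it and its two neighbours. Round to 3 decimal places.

t=0.000: state=(0.800, 0.820)
step 1 (dt=0.01): k1=(0.820, -0.542), k2=(0.817, -0.552), k3=(0.817, -0.552), k4=(0.814, -0.561); state += dt/6·(k1+2k2+2k3+k4)
t=0.010: state=(0.808, 0.814)
t=0.020: state=(0.816, 0.809)
t=0.030: state=(0.824, 0.803)
continuing one RK4 step at a time; state shown every 50 steps (Δt=0.5):
t=0.500: state=(1.107, 0.356)
t=1.000: state=(1.138, -0.225)
t=1.500: state=(0.896, -0.736)
t=2.000: state=(0.390, -1.319)
t=2.500: state=(-0.449, -2.009)
t=3.000: state=(-1.427, -1.565)
t=3.500: state=(-1.831, -0.131)
t=4.000: state=(-1.705, 0.531)
t=4.500: state=(-1.349, 0.885)
t=5.000: state=(-0.802, 1.345)
t=5.500: state=(0.058, 2.149)
t=6.000: state=(1.260, 2.292)
t=6.500: state=(1.956, 0.458)
t=7.000: state=(1.917, -0.433)
t=7.500: state=(1.612, -0.757)
t=8.000: state=(1.158, -1.085)
t=8.500: state=(0.483, -1.678)
t=9.000: state=(-0.575, -2.509)
t=9.500: state=(-1.702, -1.524)
t=9.580: state=(-1.810, -1.185)
largest grid value and its neighbours: x(6.670)=1.99480, x(6.680)=1.99493, x(6.690)=1.99487
parabola through these three points peaks at t≈6.682 with x≈1.99493

max x = 1.995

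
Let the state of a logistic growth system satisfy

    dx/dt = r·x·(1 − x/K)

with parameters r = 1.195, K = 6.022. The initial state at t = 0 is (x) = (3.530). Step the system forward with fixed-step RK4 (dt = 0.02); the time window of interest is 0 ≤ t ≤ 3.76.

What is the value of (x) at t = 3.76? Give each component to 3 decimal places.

t=0.000: state=(3.530)
step 1 (dt=0.02): k1=(1.746), k2=(1.742), k3=(1.742), k4=(1.738); state += dt/6·(k1+2k2+2k3+k4)
t=0.020: state=(3.565)
t=0.040: state=(3.600)
t=0.060: state=(3.634)
continuing one RK4 step at a time; state shown every 10 steps (Δt=0.2):
t=0.200: state=(3.870)
t=0.400: state=(4.189)
t=0.600: state=(4.478)
t=0.800: state=(4.737)
t=1.000: state=(4.962)
t=1.200: state=(5.155)
t=1.400: state=(5.317)
t=1.600: state=(5.453)
t=1.800: state=(5.565)
t=2.000: state=(5.656)
t=2.200: state=(5.730)
t=2.400: state=(5.790)
t=2.600: state=(5.838)
t=2.800: state=(5.876)
t=3.000: state=(5.906)
t=3.200: state=(5.931)
t=3.400: state=(5.950)
t=3.600: state=(5.965)
t=3.760: state=(5.975)

(x) = (5.975)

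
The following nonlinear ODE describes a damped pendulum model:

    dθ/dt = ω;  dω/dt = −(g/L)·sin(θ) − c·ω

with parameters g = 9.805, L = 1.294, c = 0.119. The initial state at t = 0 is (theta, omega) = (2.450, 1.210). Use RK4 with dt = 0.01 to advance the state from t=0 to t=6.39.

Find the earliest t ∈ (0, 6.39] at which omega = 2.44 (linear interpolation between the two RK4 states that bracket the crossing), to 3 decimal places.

t = 2.485

t=0.000: state=(2.450, 1.210)
step 1 (dt=0.01): k1=(1.210, -4.977), k2=(1.185, -4.938), k3=(1.185, -4.939), k4=(1.161, -4.901); state += dt/6·(k1+2k2+2k3+k4)
t=0.010: state=(2.462, 1.161)
t=0.020: state=(2.473, 1.112)
t=0.030: state=(2.484, 1.064)
continuing one RK4 step at a time; state shown every 25 steps (Δt=0.25):
t=0.250: state=(2.613, 0.141)
t=0.500: state=(2.528, -0.840)
t=0.750: state=(2.169, -2.105)
t=1.000: state=(1.436, -3.804)
t=1.250: state=(0.299, -5.068)
t=1.500: state=(-0.922, -4.351)
t=1.750: state=(-1.777, -2.442)
t=2.000: state=(-2.161, -0.689)
t=2.250: state=(-2.139, 0.860)
t=2.480: state=(-1.768, 2.403)
next step: t=2.490: state=(-1.743, 2.475) — omega has crossed 2.44
linear interpolation between t=2.480 (2.40299) and t=2.490 (2.47456) → t≈2.485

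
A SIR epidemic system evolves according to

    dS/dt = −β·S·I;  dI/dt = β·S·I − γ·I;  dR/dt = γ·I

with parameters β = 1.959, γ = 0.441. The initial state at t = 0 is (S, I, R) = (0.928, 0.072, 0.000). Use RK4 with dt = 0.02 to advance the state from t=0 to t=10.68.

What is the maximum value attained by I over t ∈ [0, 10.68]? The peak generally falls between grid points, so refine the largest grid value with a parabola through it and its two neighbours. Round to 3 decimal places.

t=0.000: state=(0.928, 0.072, 0.000)
step 1 (dt=0.02): k1=(-0.131, 0.099, 0.032), k2=(-0.133, 0.100, 0.032), k3=(-0.133, 0.100, 0.032), k4=(-0.134, 0.102, 0.033); state += dt/6·(k1+2k2+2k3+k4)
t=0.020: state=(0.925, 0.074, 0.001)
t=0.040: state=(0.923, 0.076, 0.001)
t=0.060: state=(0.920, 0.078, 0.002)
continuing one RK4 step at a time; state shown every 25 steps (Δt=0.5):
t=0.500: state=(0.840, 0.138, 0.023)
t=1.000: state=(0.701, 0.236, 0.063)
t=1.500: state=(0.527, 0.346, 0.127)
t=2.000: state=(0.359, 0.427, 0.214)
t=2.500: state=(0.232, 0.456, 0.312)
t=3.000: state=(0.149, 0.439, 0.411)
t=3.500: state=(0.099, 0.397, 0.504)
t=4.000: state=(0.069, 0.345, 0.586)
t=4.500: state=(0.050, 0.294, 0.656)
t=5.000: state=(0.039, 0.246, 0.716)
t=5.500: state=(0.031, 0.204, 0.765)
t=6.000: state=(0.026, 0.168, 0.806)
t=6.500: state=(0.022, 0.138, 0.840)
t=7.000: state=(0.020, 0.113, 0.867)
t=7.500: state=(0.018, 0.092, 0.890)
t=8.000: state=(0.016, 0.075, 0.908)
t=8.500: state=(0.015, 0.061, 0.923)
t=9.000: state=(0.015, 0.050, 0.935)
t=9.500: state=(0.014, 0.041, 0.945)
t=10.000: state=(0.013, 0.033, 0.954)
t=10.500: state=(0.013, 0.027, 0.960)
t=10.680: state=(0.013, 0.025, 0.962)
largest grid value and its neighbours: I(2.520)=0.45601, I(2.540)=0.45603, I(2.560)=0.45597
parabola through these three points peaks at t≈2.535 with I≈0.45603

max I = 0.456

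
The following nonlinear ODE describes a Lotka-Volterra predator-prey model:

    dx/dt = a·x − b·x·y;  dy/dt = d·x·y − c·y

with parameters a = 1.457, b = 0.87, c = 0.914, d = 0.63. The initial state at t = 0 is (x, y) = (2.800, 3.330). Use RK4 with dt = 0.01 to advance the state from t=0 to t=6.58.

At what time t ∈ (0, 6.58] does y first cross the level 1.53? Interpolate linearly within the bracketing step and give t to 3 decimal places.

t=0.000: state=(2.800, 3.330)
step 1 (dt=0.01): k1=(-4.032, 2.830), k2=(-4.037, 2.800), k3=(-4.037, 2.800), k4=(-4.041, 2.769); state += dt/6·(k1+2k2+2k3+k4)
t=0.010: state=(2.760, 3.358)
t=0.020: state=(2.719, 3.385)
t=0.030: state=(2.679, 3.412)
continuing one RK4 step at a time; state shown every 25 steps (Δt=0.25):
t=0.250: state=(1.838, 3.810)
t=0.500: state=(1.145, 3.818)
t=0.750: state=(0.740, 3.514)
t=1.000: state=(0.519, 3.082)
t=1.250: state=(0.402, 2.634)
t=1.500: state=(0.341, 2.221)
t=1.750: state=(0.315, 1.861)
t=2.000: state=(0.314, 1.555)
t=2.020: state=(0.314, 1.533)
next step: t=2.030: state=(0.315, 1.522) — y has crossed 1.53
linear interpolation between t=2.020 (1.53312) and t=2.030 (1.52219) → t≈2.023

t = 2.023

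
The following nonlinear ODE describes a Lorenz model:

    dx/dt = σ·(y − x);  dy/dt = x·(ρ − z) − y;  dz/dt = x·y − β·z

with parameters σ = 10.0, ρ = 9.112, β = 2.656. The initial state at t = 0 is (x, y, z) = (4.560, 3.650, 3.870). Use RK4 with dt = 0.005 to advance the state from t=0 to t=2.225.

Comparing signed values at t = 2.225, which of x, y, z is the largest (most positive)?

largest component: z

t=0.000: state=(4.560, 3.650, 3.870)
step 1 (dt=0.005): k1=(-9.100, 20.254, 6.365), k2=(-8.366, 20.011, 6.470), k3=(-8.391, 20.020, 6.473), k4=(-7.679, 19.787, 6.578); state += dt/6·(k1+2k2+2k3+k4)
t=0.005: state=(4.518, 3.750, 3.902)
t=0.010: state=(4.483, 3.848, 3.936)
t=0.015: state=(4.454, 3.944, 3.970)
continuing one RK4 step at a time; state shown every 20 steps (Δt=0.1):
t=0.100: state=(4.639, 5.357, 4.769)
t=0.200: state=(5.573, 6.575, 6.373)
t=0.300: state=(6.384, 6.890, 8.515)
t=0.400: state=(6.433, 6.008, 10.242)
t=0.500: state=(5.642, 4.591, 10.671)
t=0.600: state=(4.557, 3.535, 9.967)
t=0.700: state=(3.716, 3.081, 8.812)
t=0.800: state=(3.295, 3.077, 7.683)
t=0.900: state=(3.253, 3.371, 6.806)
t=1.000: state=(3.506, 3.884, 6.289)
t=1.100: state=(3.983, 4.545, 6.211)
t=1.200: state=(4.593, 5.227, 6.616)
t=1.300: state=(5.187, 5.705, 7.450)
t=1.400: state=(5.558, 5.750, 8.453)
t=1.500: state=(5.544, 5.329, 9.210)
t=1.600: state=(5.176, 4.692, 9.423)
t=1.700: state=(4.661, 4.154, 9.121)
t=1.800: state=(4.223, 3.872, 8.541)
t=1.900: state=(3.980, 3.848, 7.924)
t=2.000: state=(3.954, 4.027, 7.438)
t=2.100: state=(4.111, 4.343, 7.182)
t=2.200: state=(4.395, 4.716, 7.201)
t=2.225: state=(4.476, 4.806, 7.250)
compare at T: x=4.476, y=4.806, z=7.250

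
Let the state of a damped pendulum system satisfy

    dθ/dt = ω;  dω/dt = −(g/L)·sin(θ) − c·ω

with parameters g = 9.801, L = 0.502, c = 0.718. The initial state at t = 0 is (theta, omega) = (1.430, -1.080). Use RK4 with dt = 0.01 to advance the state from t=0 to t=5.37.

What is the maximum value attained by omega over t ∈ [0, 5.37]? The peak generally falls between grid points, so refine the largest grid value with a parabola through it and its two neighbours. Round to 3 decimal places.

max omega = 3.968

t=0.000: state=(1.430, -1.080)
step 1 (dt=0.01): k1=(-1.080, -18.555), k2=(-1.173, -18.474), k3=(-1.172, -18.473), k4=(-1.265, -18.389); state += dt/6·(k1+2k2+2k3+k4)
t=0.010: state=(1.418, -1.265)
t=0.020: state=(1.405, -1.448)
t=0.030: state=(1.389, -1.629)
continuing one RK4 step at a time; state shown every 20 steps (Δt=0.2):
t=0.200: state=(0.873, -4.278)
t=0.400: state=(-0.115, -4.997)
t=0.600: state=(-0.897, -2.447)
t=0.800: state=(-1.039, 0.990)
t=1.000: state=(-0.560, 3.531)
t=1.200: state=(0.208, 3.654)
t=1.400: state=(0.737, 1.387)
t=1.600: state=(0.733, -1.359)
t=1.800: state=(0.269, -2.976)
t=2.000: state=(-0.310, -2.447)
t=2.200: state=(-0.606, -0.394)
t=2.400: state=(-0.471, 1.622)
t=2.600: state=(-0.045, 2.351)
t=2.800: state=(0.354, 1.405)
t=3.000: state=(0.464, -0.330)
t=3.200: state=(0.252, -1.624)
t=3.400: state=(-0.100, -1.669)
t=3.600: state=(-0.338, -0.582)
t=3.800: state=(-0.317, 0.742)
t=4.000: state=(-0.087, 1.400)
t=4.200: state=(0.172, 1.024)
t=4.400: state=(0.279, 0.009)
t=4.600: state=(0.184, -0.877)
t=4.800: state=(-0.023, -1.054)
t=5.000: state=(-0.187, -0.492)
t=5.200: state=(-0.202, 0.327)
t=5.370: state=(-0.103, 0.780)
largest grid value and its neighbours: omega(1.100)=3.96514, omega(1.110)=3.96758, omega(1.120)=3.96236
parabola through these three points peaks at t≈1.108 with omega≈3.96770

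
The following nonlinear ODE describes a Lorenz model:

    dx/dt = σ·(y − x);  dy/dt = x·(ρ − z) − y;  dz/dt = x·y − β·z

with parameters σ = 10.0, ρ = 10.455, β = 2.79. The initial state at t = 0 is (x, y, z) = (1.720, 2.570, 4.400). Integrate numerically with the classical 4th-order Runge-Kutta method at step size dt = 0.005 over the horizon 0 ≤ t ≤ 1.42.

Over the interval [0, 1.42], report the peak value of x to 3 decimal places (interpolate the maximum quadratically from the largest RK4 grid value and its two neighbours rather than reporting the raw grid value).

t=0.000: state=(1.720, 2.570, 4.400)
step 1 (dt=0.005): k1=(8.500, 7.845, -7.856), k2=(8.484, 7.988, -7.712), k3=(8.488, 7.987, -7.713), k4=(8.475, 8.130, -7.569); state += dt/6·(k1+2k2+2k3+k4)
t=0.005: state=(1.762, 2.610, 4.361)
t=0.010: state=(1.805, 2.651, 4.324)
t=0.015: state=(1.847, 2.694, 4.289)
continuing one RK4 step at a time; state shown every 10 steps (Δt=0.05):
t=0.050: state=(2.148, 3.033, 4.081)
t=0.100: state=(2.620, 3.636, 3.921)
t=0.150: state=(3.174, 4.381, 3.953)
t=0.200: state=(3.831, 5.255, 4.228)
t=0.250: state=(4.596, 6.221, 4.810)
t=0.300: state=(5.443, 7.186, 5.763)
t=0.350: state=(6.309, 7.991, 7.109)
t=0.400: state=(7.079, 8.423, 8.772)
t=0.450: state=(7.600, 8.294, 10.523)
t=0.500: state=(7.736, 7.567, 12.018)
t=0.550: state=(7.434, 6.424, 12.944)
t=0.600: state=(6.771, 5.185, 13.183)
t=0.650: state=(5.912, 4.128, 12.838)
t=0.700: state=(5.040, 3.380, 12.116)
t=0.750: state=(4.283, 2.936, 11.218)
t=0.800: state=(3.704, 2.735, 10.279)
t=0.850: state=(3.312, 2.708, 9.382)
t=0.900: state=(3.092, 2.807, 8.569)
t=0.950: state=(3.019, 3.004, 7.865)
t=1.000: state=(3.071, 3.286, 7.286)
t=1.050: state=(3.230, 3.647, 6.846)
t=1.100: state=(3.485, 4.085, 6.560)
t=1.150: state=(3.827, 4.593, 6.446)
t=1.200: state=(4.246, 5.152, 6.526)
t=1.250: state=(4.726, 5.732, 6.819)
t=1.300: state=(5.240, 6.276, 7.333)
t=1.350: state=(5.746, 6.713, 8.051)
t=1.400: state=(6.187, 6.960, 8.917)
t=1.420: state=(6.330, 6.990, 9.283)
largest grid value and its neighbours: x(0.485)=7.74143, x(0.490)=7.74417, x(0.495)=7.74242
parabola through these three points peaks at t≈0.491 with x≈7.74419

max x = 7.744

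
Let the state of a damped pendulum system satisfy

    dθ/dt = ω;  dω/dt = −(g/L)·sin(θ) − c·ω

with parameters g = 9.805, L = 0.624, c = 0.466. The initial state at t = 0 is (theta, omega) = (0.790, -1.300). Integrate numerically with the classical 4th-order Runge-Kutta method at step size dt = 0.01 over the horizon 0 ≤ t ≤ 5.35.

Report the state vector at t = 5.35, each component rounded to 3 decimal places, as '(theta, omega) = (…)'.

(theta, omega) = (-0.167, -0.633)

t=0.000: state=(0.790, -1.300)
step 1 (dt=0.01): k1=(-1.300, -10.556), k2=(-1.353, -10.459), k3=(-1.352, -10.457), k4=(-1.405, -10.357); state += dt/6·(k1+2k2+2k3+k4)
t=0.010: state=(0.776, -1.405)
t=0.020: state=(0.762, -1.507)
t=0.030: state=(0.746, -1.607)
continuing one RK4 step at a time; state shown every 20 steps (Δt=0.2):
t=0.200: state=(0.353, -2.851)
t=0.400: state=(-0.238, -2.749)
t=0.600: state=(-0.644, -1.152)
t=0.800: state=(-0.671, 0.864)
t=1.000: state=(-0.339, 2.287)
t=1.200: state=(0.151, 2.353)
t=1.400: state=(0.513, 1.104)
t=1.600: state=(0.562, -0.605)
t=1.800: state=(0.302, -1.855)
t=2.000: state=(-0.103, -1.982)
t=2.200: state=(-0.414, -0.985)
t=2.400: state=(-0.468, 0.450)
t=2.600: state=(-0.259, 1.521)
t=2.800: state=(0.077, 1.657)
t=3.000: state=(0.339, 0.846)
t=3.200: state=(0.389, -0.355)
t=3.400: state=(0.218, -1.257)
t=3.600: state=(-0.061, -1.379)
t=3.800: state=(-0.280, -0.710)
t=4.000: state=(-0.322, 0.293)
t=4.200: state=(-0.180, 1.045)
t=4.400: state=(0.051, 1.144)
t=4.600: state=(0.233, 0.586)
t=4.800: state=(0.267, -0.250)
t=5.000: state=(0.148, -0.873)
t=5.200: state=(-0.045, -0.948)
t=5.350: state=(-0.167, -0.633)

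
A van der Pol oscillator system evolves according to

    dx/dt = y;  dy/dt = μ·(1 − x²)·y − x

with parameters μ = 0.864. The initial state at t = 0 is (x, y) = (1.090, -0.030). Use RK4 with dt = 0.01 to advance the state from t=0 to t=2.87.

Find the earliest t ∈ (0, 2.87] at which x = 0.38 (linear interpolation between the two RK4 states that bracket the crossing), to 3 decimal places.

t=0.000: state=(1.090, -0.030)
step 1 (dt=0.01): k1=(-0.030, -1.085), k2=(-0.035, -1.084), k3=(-0.035, -1.084), k4=(-0.041, -1.083); state += dt/6·(k1+2k2+2k3+k4)
t=0.010: state=(1.090, -0.041)
t=0.020: state=(1.089, -0.052)
t=0.030: state=(1.089, -0.062)
continuing one RK4 step at a time; state shown every 10 steps (Δt=0.1):
t=0.100: state=(1.082, -0.137)
t=0.200: state=(1.063, -0.242)
t=0.300: state=(1.033, -0.345)
t=0.400: state=(0.994, -0.445)
t=0.500: state=(0.944, -0.545)
t=0.600: state=(0.885, -0.645)
t=0.700: state=(0.815, -0.746)
t=0.800: state=(0.735, -0.851)
t=0.900: state=(0.645, -0.961)
t=1.000: state=(0.543, -1.078)
t=1.100: state=(0.429, -1.202)
t=1.130: state=(0.392, -1.240)
next step: t=1.140: state=(0.380, -1.253) — x has crossed 0.38
linear interpolation between t=1.130 (0.39237) and t=1.140 (0.37990) → t≈1.140

t = 1.140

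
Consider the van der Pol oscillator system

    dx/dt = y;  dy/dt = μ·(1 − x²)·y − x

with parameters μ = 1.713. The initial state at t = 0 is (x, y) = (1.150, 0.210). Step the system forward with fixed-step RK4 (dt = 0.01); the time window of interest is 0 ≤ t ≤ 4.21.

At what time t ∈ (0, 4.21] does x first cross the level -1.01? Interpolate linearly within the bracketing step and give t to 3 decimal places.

t=0.000: state=(1.150, 0.210)
step 1 (dt=0.01): k1=(0.210, -1.266), k2=(0.204, -1.264), k3=(0.204, -1.264), k4=(0.197, -1.263); state += dt/6·(k1+2k2+2k3+k4)
t=0.010: state=(1.152, 0.197)
t=0.020: state=(1.154, 0.185)
t=0.030: state=(1.156, 0.172)
continuing one RK4 step at a time; state shown every 20 steps (Δt=0.2):
t=0.200: state=(1.167, -0.033)
t=0.400: state=(1.139, -0.248)
t=0.600: state=(1.070, -0.443)
t=0.800: state=(0.961, -0.641)
t=1.000: state=(0.811, -0.874)
t=1.200: state=(0.606, -1.190)
t=1.400: state=(0.324, -1.660)
t=1.600: state=(-0.073, -2.348)
t=1.800: state=(-0.620, -3.082)
t=1.920: state=(-1.001, -3.202)
next step: t=1.930: state=(-1.033, -3.190) — x has crossed -1.01
linear interpolation between t=1.920 (-1.00102) and t=1.930 (-1.03298) → t≈1.923

t = 1.923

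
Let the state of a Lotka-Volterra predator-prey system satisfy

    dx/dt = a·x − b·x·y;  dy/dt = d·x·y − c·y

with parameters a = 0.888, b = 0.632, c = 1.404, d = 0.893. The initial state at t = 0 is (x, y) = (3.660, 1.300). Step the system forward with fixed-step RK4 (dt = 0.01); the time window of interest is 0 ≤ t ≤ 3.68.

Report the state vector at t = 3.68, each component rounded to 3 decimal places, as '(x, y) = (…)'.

(x, y) = (0.796, 0.442)

t=0.000: state=(3.660, 1.300)
step 1 (dt=0.01): k1=(0.243, 2.424), k2=(0.215, 2.448), k3=(0.215, 2.448), k4=(0.187, 2.472); state += dt/6·(k1+2k2+2k3+k4)
t=0.010: state=(3.662, 1.324)
t=0.020: state=(3.664, 1.349)
t=0.030: state=(3.665, 1.375)
continuing one RK4 step at a time; state shown every 20 steps (Δt=0.2):
t=0.200: state=(3.582, 1.882)
t=0.400: state=(3.222, 2.620)
t=0.600: state=(2.636, 3.346)
t=0.800: state=(1.994, 3.819)
t=1.000: state=(1.455, 3.916)
t=1.200: state=(1.071, 3.697)
t=1.400: state=(0.821, 3.300)
t=1.600: state=(0.665, 2.843)
t=1.800: state=(0.571, 2.396)
t=2.000: state=(0.517, 1.993)
t=2.200: state=(0.491, 1.646)
t=2.400: state=(0.485, 1.356)
t=2.600: state=(0.496, 1.117)
t=2.800: state=(0.521, 0.924)
t=3.000: state=(0.559, 0.768)
t=3.200: state=(0.611, 0.644)
t=3.400: state=(0.677, 0.545)
t=3.600: state=(0.759, 0.468)
t=3.680: state=(0.796, 0.442)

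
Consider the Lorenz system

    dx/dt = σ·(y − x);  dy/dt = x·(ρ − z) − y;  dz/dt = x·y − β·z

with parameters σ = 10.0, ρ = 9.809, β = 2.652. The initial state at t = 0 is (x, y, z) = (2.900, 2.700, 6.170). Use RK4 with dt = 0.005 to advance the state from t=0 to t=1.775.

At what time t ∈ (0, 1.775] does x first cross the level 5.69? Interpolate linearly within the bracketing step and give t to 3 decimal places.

t=0.000: state=(2.900, 2.700, 6.170)
step 1 (dt=0.005): k1=(-2.000, 7.853, -8.533), k2=(-1.754, 7.877, -8.433), k3=(-1.759, 7.878, -8.432), k4=(-1.518, 7.904, -8.331); state += dt/6·(k1+2k2+2k3+k4)
t=0.005: state=(2.891, 2.739, 6.128)
t=0.010: state=(2.885, 2.779, 6.087)
t=0.015: state=(2.881, 2.819, 6.047)
continuing one RK4 step at a time; state shown every 20 steps (Δt=0.1):
t=0.100: state=(3.081, 3.561, 5.543)
t=0.200: state=(3.767, 4.629, 5.485)
t=0.300: state=(4.750, 5.817, 6.182)
t=0.385: state=(5.644, 6.626, 7.429)
next step: t=0.390: state=(5.692, 6.659, 7.518) — x has crossed 5.69
linear interpolation between t=0.385 (5.64358) and t=0.390 (5.69231) → t≈0.390

t = 0.390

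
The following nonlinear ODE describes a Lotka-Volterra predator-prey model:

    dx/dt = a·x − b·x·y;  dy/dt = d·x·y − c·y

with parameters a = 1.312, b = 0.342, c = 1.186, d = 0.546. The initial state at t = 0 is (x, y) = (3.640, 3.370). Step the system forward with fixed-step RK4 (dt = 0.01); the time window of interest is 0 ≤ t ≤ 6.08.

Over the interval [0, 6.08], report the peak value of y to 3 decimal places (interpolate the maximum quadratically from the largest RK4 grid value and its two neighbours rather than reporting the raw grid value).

t=0.000: state=(3.640, 3.370)
step 1 (dt=0.01): k1=(0.580, 2.701), k2=(0.564, 2.717), k3=(0.564, 2.717), k4=(0.547, 2.733); state += dt/6·(k1+2k2+2k3+k4)
t=0.010: state=(3.646, 3.397)
t=0.020: state=(3.651, 3.425)
t=0.030: state=(3.656, 3.452)
continuing one RK4 step at a time; state shown every 20 steps (Δt=0.2):
t=0.200: state=(3.684, 3.971)
t=0.400: state=(3.566, 4.661)
t=0.600: state=(3.291, 5.353)
t=0.800: state=(2.906, 5.927)
t=1.000: state=(2.485, 6.275)
t=1.200: state=(2.095, 6.353)
t=1.400: state=(1.771, 6.185)
t=1.600: state=(1.525, 5.837)
t=1.800: state=(1.350, 5.384)
t=2.000: state=(1.235, 4.889)
t=2.200: state=(1.169, 4.396)
t=2.400: state=(1.144, 3.933)
t=2.600: state=(1.153, 3.516)
t=2.800: state=(1.193, 3.151)
t=3.000: state=(1.264, 2.842)
t=3.200: state=(1.366, 2.587)
t=3.400: state=(1.498, 2.386)
t=3.600: state=(1.663, 2.236)
t=3.800: state=(1.862, 2.137)
t=4.000: state=(2.096, 2.092)
t=4.200: state=(2.361, 2.105)
t=4.400: state=(2.652, 2.183)
t=4.600: state=(2.955, 2.338)
t=4.800: state=(3.248, 2.589)
t=5.000: state=(3.496, 2.953)
t=5.200: state=(3.655, 3.446)
t=5.400: state=(3.678, 4.062)
t=5.600: state=(3.537, 4.758)
t=5.800: state=(3.243, 5.442)
t=6.000: state=(2.848, 5.990)
t=6.080: state=(2.679, 6.147)
largest grid value and its neighbours: y(1.150)=6.35867, y(1.160)=6.35885, y(1.170)=6.35838
parabola through these three points peaks at t≈1.158 with y≈6.35887

max y = 6.359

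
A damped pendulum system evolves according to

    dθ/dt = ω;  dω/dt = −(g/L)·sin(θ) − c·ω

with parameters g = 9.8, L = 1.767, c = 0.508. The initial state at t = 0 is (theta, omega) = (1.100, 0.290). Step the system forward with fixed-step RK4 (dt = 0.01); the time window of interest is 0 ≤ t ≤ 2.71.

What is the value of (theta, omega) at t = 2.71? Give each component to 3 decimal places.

t=0.000: state=(1.100, 0.290)
step 1 (dt=0.01): k1=(0.290, -5.090), k2=(0.265, -5.081), k3=(0.265, -5.080), k4=(0.239, -5.071); state += dt/6·(k1+2k2+2k3+k4)
t=0.010: state=(1.103, 0.239)
t=0.020: state=(1.105, 0.189)
t=0.030: state=(1.106, 0.138)
continuing one RK4 step at a time; state shown every 10 steps (Δt=0.1):
t=0.100: state=(1.104, -0.208)
t=0.200: state=(1.059, -0.676)
t=0.300: state=(0.970, -1.102)
t=0.400: state=(0.841, -1.474)
t=0.500: state=(0.678, -1.773)
t=0.600: state=(0.489, -1.983)
t=0.700: state=(0.285, -2.089)
t=0.800: state=(0.075, -2.081)
t=0.900: state=(-0.128, -1.963)
t=1.000: state=(-0.314, -1.746)
t=1.100: state=(-0.475, -1.450)
t=1.200: state=(-0.602, -1.100)
t=1.300: state=(-0.693, -0.718)
t=1.400: state=(-0.746, -0.324)
t=1.500: state=(-0.759, 0.062)
t=1.600: state=(-0.734, 0.428)
t=1.700: state=(-0.674, 0.757)
t=1.800: state=(-0.584, 1.039)
t=1.900: state=(-0.468, 1.259)
t=2.000: state=(-0.334, 1.409)
t=2.100: state=(-0.189, 1.479)
t=2.200: state=(-0.041, 1.467)
t=2.300: state=(0.101, 1.378)
t=2.400: state=(0.232, 1.219)
t=2.500: state=(0.343, 1.004)
t=2.600: state=(0.431, 0.749)
t=2.700: state=(0.492, 0.470)
t=2.710: state=(0.497, 0.441)

(theta, omega) = (0.497, 0.441)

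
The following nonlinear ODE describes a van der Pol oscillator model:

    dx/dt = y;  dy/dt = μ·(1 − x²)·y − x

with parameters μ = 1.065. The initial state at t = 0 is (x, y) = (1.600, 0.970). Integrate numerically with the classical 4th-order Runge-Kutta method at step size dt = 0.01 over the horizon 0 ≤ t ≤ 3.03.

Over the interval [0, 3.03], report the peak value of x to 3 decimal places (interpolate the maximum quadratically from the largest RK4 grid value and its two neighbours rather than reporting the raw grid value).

max x = 1.765

t=0.000: state=(1.600, 0.970)
step 1 (dt=0.01): k1=(0.970, -3.212), k2=(0.954, -3.206), k3=(0.954, -3.205), k4=(0.938, -3.198); state += dt/6·(k1+2k2+2k3+k4)
t=0.010: state=(1.610, 0.938)
t=0.020: state=(1.619, 0.906)
t=0.030: state=(1.628, 0.874)
continuing one RK4 step at a time; state shown every 10 steps (Δt=0.1):
t=0.100: state=(1.681, 0.659)
t=0.200: state=(1.733, 0.383)
t=0.300: state=(1.759, 0.151)
t=0.400: state=(1.765, -0.038)
t=0.500: state=(1.753, -0.188)
t=0.600: state=(1.728, -0.308)
t=0.700: state=(1.692, -0.406)
t=0.800: state=(1.647, -0.487)
t=0.900: state=(1.595, -0.559)
t=1.000: state=(1.536, -0.624)
t=1.100: state=(1.470, -0.686)
t=1.200: state=(1.399, -0.749)
t=1.300: state=(1.320, -0.814)
t=1.400: state=(1.236, -0.885)
t=1.500: state=(1.143, -0.963)
t=1.600: state=(1.043, -1.052)
t=1.700: state=(0.932, -1.153)
t=1.800: state=(0.811, -1.271)
t=1.900: state=(0.678, -1.409)
t=2.000: state=(0.529, -1.570)
t=2.100: state=(0.363, -1.756)
t=2.200: state=(0.177, -1.966)
t=2.300: state=(-0.031, -2.193)
t=2.400: state=(-0.262, -2.418)
t=2.500: state=(-0.513, -2.606)
t=2.600: state=(-0.780, -2.705)
t=2.700: state=(-1.049, -2.658)
t=2.800: state=(-1.306, -2.433)
t=2.900: state=(-1.531, -2.048)
t=3.000: state=(-1.712, -1.570)
t=3.030: state=(-1.757, -1.422)
largest grid value and its neighbours: x(0.370)=1.76495, x(0.380)=1.76501, x(0.390)=1.76489
parabola through these three points peaks at t≈0.378 with x≈1.76501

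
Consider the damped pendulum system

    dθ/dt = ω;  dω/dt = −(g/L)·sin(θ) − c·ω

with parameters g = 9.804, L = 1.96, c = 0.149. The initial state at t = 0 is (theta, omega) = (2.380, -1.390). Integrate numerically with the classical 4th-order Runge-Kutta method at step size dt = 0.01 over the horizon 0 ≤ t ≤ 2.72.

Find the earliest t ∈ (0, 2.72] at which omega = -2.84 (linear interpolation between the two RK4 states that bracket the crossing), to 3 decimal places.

t=0.000: state=(2.380, -1.390)
step 1 (dt=0.01): k1=(-1.390, -3.245), k2=(-1.406, -3.267), k3=(-1.406, -3.268), k4=(-1.423, -3.290); state += dt/6·(k1+2k2+2k3+k4)
t=0.010: state=(2.366, -1.423)
t=0.020: state=(2.352, -1.456)
t=0.030: state=(2.337, -1.489)
continuing one RK4 step at a time; state shown every 10 steps (Δt=0.1):
t=0.100: state=(2.224, -1.738)
t=0.200: state=(2.031, -2.132)
t=0.300: state=(1.796, -2.567)
t=0.360: state=(1.634, -2.839)
next step: t=0.370: state=(1.605, -2.885) — omega has crossed -2.84
linear interpolation between t=0.360 (-2.83904) and t=0.370 (-2.88473) → t≈0.360

t = 0.360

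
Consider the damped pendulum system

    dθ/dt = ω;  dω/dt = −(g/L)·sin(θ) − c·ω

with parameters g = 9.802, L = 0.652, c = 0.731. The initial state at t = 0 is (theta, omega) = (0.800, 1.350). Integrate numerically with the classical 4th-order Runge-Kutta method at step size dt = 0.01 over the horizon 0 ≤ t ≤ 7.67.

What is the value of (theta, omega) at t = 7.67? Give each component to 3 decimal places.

t=0.000: state=(0.800, 1.350)
step 1 (dt=0.01): k1=(1.350, -11.771), k2=(1.291, -11.799), k3=(1.291, -11.796), k4=(1.232, -11.819); state += dt/6·(k1+2k2+2k3+k4)
t=0.010: state=(0.813, 1.232)
t=0.020: state=(0.825, 1.114)
t=0.030: state=(0.835, 0.995)
continuing one RK4 step at a time; state shown every 25 steps (Δt=0.25):
t=0.250: state=(0.776, -1.447)
t=0.500: state=(0.194, -2.844)
t=0.750: state=(-0.439, -1.852)
t=1.000: state=(-0.631, 0.348)
t=1.250: state=(-0.317, 1.938)
t=1.500: state=(0.189, 1.795)
t=1.750: state=(0.463, 0.282)
t=2.000: state=(0.334, -1.189)
t=2.250: state=(-0.033, -1.507)
t=2.500: state=(-0.313, -0.587)
t=2.750: state=(-0.301, 0.632)
t=3.000: state=(-0.056, 1.160)
t=3.250: state=(0.192, 0.685)
t=3.500: state=(0.248, -0.248)
t=3.750: state=(0.099, -0.832)
t=4.000: state=(-0.103, -0.662)
t=4.250: state=(-0.190, 0.002)
t=4.500: state=(-0.112, 0.554)
t=4.750: state=(0.041, 0.576)
t=5.000: state=(0.136, 0.138)
t=5.250: state=(0.108, -0.336)
t=5.500: state=(-0.002, -0.465)
t=5.750: state=(-0.091, -0.204)
t=6.000: state=(-0.094, 0.175)
t=6.250: state=(-0.021, 0.352)
t=6.500: state=(0.056, 0.220)
t=6.750: state=(0.076, -0.064)
t=7.000: state=(0.032, -0.250)
t=7.250: state=(-0.030, -0.207)
t=7.500: state=(-0.058, -0.007)
t=7.670: state=(-0.047, 0.124)

(theta, omega) = (-0.047, 0.124)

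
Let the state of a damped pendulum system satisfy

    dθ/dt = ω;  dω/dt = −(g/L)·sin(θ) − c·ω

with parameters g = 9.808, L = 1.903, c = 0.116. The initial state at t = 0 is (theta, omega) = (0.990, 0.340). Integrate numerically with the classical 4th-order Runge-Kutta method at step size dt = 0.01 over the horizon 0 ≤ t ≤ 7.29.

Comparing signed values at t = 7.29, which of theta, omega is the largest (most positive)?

t=0.000: state=(0.990, 0.340)
step 1 (dt=0.01): k1=(0.340, -4.348), k2=(0.318, -4.351), k3=(0.318, -4.350), k4=(0.296, -4.352); state += dt/6·(k1+2k2+2k3+k4)
t=0.010: state=(0.993, 0.296)
t=0.020: state=(0.996, 0.253)
t=0.030: state=(0.998, 0.209)
continuing one RK4 step at a time; state shown every 25 steps (Δt=0.25):
t=0.250: state=(0.940, -0.729)
t=0.500: state=(0.640, -1.623)
t=0.750: state=(0.165, -2.079)
t=1.000: state=(-0.346, -1.900)
t=1.250: state=(-0.739, -1.177)
t=1.500: state=(-0.913, -0.193)
t=1.750: state=(-0.835, 0.803)
t=2.000: state=(-0.528, 1.592)
t=2.250: state=(-0.077, 1.929)
t=2.500: state=(0.386, 1.672)
t=2.750: state=(0.720, 0.943)
t=3.000: state=(0.840, 0.006)
t=3.250: state=(0.725, -0.906)
t=3.500: state=(0.408, -1.572)
t=3.750: state=(-0.022, -1.773)
t=4.000: state=(-0.433, -1.428)
t=4.250: state=(-0.703, -0.689)
t=4.500: state=(-0.765, 0.198)
t=4.750: state=(-0.610, 1.014)
t=5.000: state=(-0.282, 1.542)
t=5.250: state=(0.122, 1.599)
t=5.500: state=(0.476, 1.169)
t=5.750: state=(0.680, 0.426)
t=6.000: state=(0.682, -0.403)
t=6.250: state=(0.489, -1.107)
t=6.500: state=(0.156, -1.485)
t=6.750: state=(-0.215, -1.402)
t=7.000: state=(-0.509, -0.900)
t=7.250: state=(-0.645, -0.165)
t=7.290: state=(-0.649, -0.041)
compare at T: theta=-0.649, omega=-0.041

largest component: omega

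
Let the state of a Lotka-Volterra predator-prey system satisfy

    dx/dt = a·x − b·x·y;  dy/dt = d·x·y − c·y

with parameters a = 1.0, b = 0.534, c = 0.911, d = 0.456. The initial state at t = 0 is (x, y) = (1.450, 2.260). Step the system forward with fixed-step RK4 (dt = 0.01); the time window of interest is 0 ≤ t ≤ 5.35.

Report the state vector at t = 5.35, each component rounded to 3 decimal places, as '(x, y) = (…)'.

(x, y) = (2.253, 2.558)

t=0.000: state=(1.450, 2.260)
step 1 (dt=0.01): k1=(-0.300, -0.565), k2=(-0.297, -0.565), k3=(-0.297, -0.565), k4=(-0.295, -0.566); state += dt/6·(k1+2k2+2k3+k4)
t=0.010: state=(1.447, 2.254)
t=0.020: state=(1.444, 2.249)
t=0.030: state=(1.441, 2.243)
continuing one RK4 step at a time; state shown every 20 steps (Δt=0.2):
t=0.200: state=(1.400, 2.145)
t=0.400: state=(1.368, 2.028)
t=0.600: state=(1.354, 1.913)
t=0.800: state=(1.356, 1.804)
t=1.000: state=(1.374, 1.703)
t=1.200: state=(1.406, 1.611)
t=1.400: state=(1.452, 1.529)
t=1.600: state=(1.512, 1.459)
t=1.800: state=(1.586, 1.400)
t=2.000: state=(1.672, 1.354)
t=2.200: state=(1.771, 1.320)
t=2.400: state=(1.881, 1.299)
t=2.600: state=(2.001, 1.292)
t=2.800: state=(2.128, 1.300)
t=3.000: state=(2.260, 1.324)
t=3.200: state=(2.392, 1.364)
t=3.400: state=(2.518, 1.422)
t=3.600: state=(2.631, 1.499)
t=3.800: state=(2.725, 1.595)
t=4.000: state=(2.790, 1.710)
t=4.200: state=(2.820, 1.841)
t=4.400: state=(2.808, 1.984)
t=4.600: state=(2.753, 2.132)
t=4.800: state=(2.657, 2.274)
t=5.000: state=(2.528, 2.402)
t=5.200: state=(2.375, 2.503)
t=5.350: state=(2.253, 2.558)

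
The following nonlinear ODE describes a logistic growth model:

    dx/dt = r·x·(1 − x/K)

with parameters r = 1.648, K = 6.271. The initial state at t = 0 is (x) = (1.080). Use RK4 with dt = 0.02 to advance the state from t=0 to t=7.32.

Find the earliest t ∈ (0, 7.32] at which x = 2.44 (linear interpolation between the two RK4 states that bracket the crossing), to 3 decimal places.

t=0.000: state=(1.080)
step 1 (dt=0.02): k1=(1.473), k2=(1.489), k3=(1.489), k4=(1.505); state += dt/6·(k1+2k2+2k3+k4)
t=0.020: state=(1.110)
t=0.040: state=(1.140)
t=0.060: state=(1.171)
continuing one RK4 step at a time; state shown every 25 steps (Δt=0.5):
t=0.500: state=(2.017)
t=0.660: state=(2.394)
next step: t=0.680: state=(2.443) — x has crossed 2.44
linear interpolation between t=0.660 (2.39372) and t=0.680 (2.44269) → t≈0.679

t = 0.679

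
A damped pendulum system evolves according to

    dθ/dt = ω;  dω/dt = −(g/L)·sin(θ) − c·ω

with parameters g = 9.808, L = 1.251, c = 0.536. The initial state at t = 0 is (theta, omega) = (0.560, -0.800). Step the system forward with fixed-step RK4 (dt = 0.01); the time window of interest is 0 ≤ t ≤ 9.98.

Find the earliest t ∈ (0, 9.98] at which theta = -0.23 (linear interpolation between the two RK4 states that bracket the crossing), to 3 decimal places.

t=0.000: state=(0.560, -0.800)
step 1 (dt=0.01): k1=(-0.800, -3.736), k2=(-0.819, -3.699), k3=(-0.818, -3.699), k4=(-0.837, -3.661); state += dt/6·(k1+2k2+2k3+k4)
t=0.010: state=(0.552, -0.837)
t=0.020: state=(0.543, -0.873)
t=0.030: state=(0.534, -0.909)
continuing one RK4 step at a time; state shown every 50 steps (Δt=0.5):
t=0.500: state=(-0.106, -1.405)
t=0.590: state=(-0.225, -1.224)
next step: t=0.600: state=(-0.237, -1.199) — theta has crossed -0.23
linear interpolation between t=0.590 (-0.22492) and t=0.600 (-0.23703) → t≈0.594

t = 0.594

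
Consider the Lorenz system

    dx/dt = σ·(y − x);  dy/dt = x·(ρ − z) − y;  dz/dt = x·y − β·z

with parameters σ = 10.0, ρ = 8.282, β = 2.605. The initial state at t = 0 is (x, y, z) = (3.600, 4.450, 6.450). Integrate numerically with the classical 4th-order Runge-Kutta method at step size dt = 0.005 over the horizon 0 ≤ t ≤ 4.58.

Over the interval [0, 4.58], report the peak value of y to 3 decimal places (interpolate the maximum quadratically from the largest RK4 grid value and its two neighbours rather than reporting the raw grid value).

t=0.000: state=(3.600, 4.450, 6.450)
step 1 (dt=0.005): k1=(8.500, 2.145, -0.782), k2=(8.341, 2.186, -0.663), k3=(8.346, 2.184, -0.665), k4=(8.192, 2.223, -0.548); state += dt/6·(k1+2k2+2k3+k4)
t=0.005: state=(3.642, 4.461, 6.447)
t=0.010: state=(3.682, 4.472, 6.445)
t=0.015: state=(3.721, 4.484, 6.443)
continuing one RK4 step at a time; state shown every 40 steps (Δt=0.2):
t=0.200: state=(4.609, 4.903, 6.946)
t=0.400: state=(4.838, 4.770, 7.782)
t=0.600: state=(4.467, 4.223, 7.878)
t=0.800: state=(4.075, 3.960, 7.346)
t=1.000: state=(4.044, 4.120, 6.885)
t=1.200: state=(4.302, 4.458, 6.889)
t=1.400: state=(4.554, 4.625, 7.268)
t=1.600: state=(4.547, 4.476, 7.572)
t=1.800: state=(4.346, 4.241, 7.505)
t=2.000: state=(4.204, 4.177, 7.236)
t=2.200: state=(4.240, 4.296, 7.074)
t=2.400: state=(4.377, 4.444, 7.148)
t=2.600: state=(4.461, 4.472, 7.336)
t=2.800: state=(4.420, 4.375, 7.425)
t=3.000: state=(4.324, 4.283, 7.351)
t=3.200: state=(4.282, 4.283, 7.227)
t=3.400: state=(4.321, 4.353, 7.186)
t=3.600: state=(4.384, 4.409, 7.247)
t=3.800: state=(4.404, 4.399, 7.328)
t=4.000: state=(4.372, 4.349, 7.344)
t=4.200: state=(4.331, 4.317, 7.295)
t=4.400: state=(4.324, 4.330, 7.245)
t=4.580: state=(4.346, 4.362, 7.241)
largest grid value and its neighbours: y(0.260)=4.94386, y(0.265)=4.94401, y(0.270)=4.94365
parabola through these three points peaks at t≈0.264 with y≈4.94402

max y = 4.944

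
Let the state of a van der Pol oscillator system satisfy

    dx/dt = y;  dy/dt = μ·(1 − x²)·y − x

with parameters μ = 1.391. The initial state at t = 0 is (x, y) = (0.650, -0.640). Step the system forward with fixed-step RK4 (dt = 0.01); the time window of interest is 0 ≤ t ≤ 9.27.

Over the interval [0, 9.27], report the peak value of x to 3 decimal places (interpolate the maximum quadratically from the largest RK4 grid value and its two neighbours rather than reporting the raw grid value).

t=0.000: state=(0.650, -0.640)
step 1 (dt=0.01): k1=(-0.640, -1.164), k2=(-0.646, -1.169), k3=(-0.646, -1.169), k4=(-0.652, -1.175); state += dt/6·(k1+2k2+2k3+k4)
t=0.010: state=(0.644, -0.652)
t=0.020: state=(0.637, -0.663)
t=0.030: state=(0.630, -0.675)
continuing one RK4 step at a time; state shown every 50 steps (Δt=0.5):
t=0.500: state=(0.154, -1.421)
t=1.000: state=(-0.827, -2.375)
t=1.500: state=(-1.726, -0.829)
t=2.000: state=(-1.797, 0.281)
t=2.500: state=(-1.576, 0.562)
t=3.000: state=(-1.239, 0.806)
t=3.500: state=(-0.728, 1.316)
t=4.000: state=(0.210, 2.593)
t=4.500: state=(1.622, 2.117)
t=5.000: state=(2.010, -0.084)
t=5.500: state=(1.851, -0.452)
t=6.000: state=(1.588, -0.598)
t=6.500: state=(1.240, -0.820)
t=7.000: state=(0.722, -1.332)
t=7.500: state=(-0.228, -2.624)
t=8.000: state=(-1.640, -2.072)
t=8.500: state=(-2.011, 0.097)
t=9.000: state=(-1.849, 0.454)
t=9.270: state=(-1.716, 0.532)
largest grid value and its neighbours: x(4.940)=2.01171, x(4.950)=2.01190, x(4.960)=2.01189
parabola through these three points peaks at t≈4.954 with x≈2.01192

max x = 2.012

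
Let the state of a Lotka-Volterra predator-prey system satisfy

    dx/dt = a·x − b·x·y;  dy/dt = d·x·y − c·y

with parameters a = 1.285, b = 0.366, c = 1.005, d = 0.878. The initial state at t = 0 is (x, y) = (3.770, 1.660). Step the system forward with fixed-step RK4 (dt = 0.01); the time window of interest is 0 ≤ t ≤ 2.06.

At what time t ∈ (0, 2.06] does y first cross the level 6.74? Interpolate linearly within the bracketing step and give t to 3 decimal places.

t=0.000: state=(3.770, 1.660)
step 1 (dt=0.01): k1=(2.554, 3.826), k2=(2.536, 3.889), k3=(2.536, 3.890), k4=(2.517, 3.954); state += dt/6·(k1+2k2+2k3+k4)
t=0.010: state=(3.795, 1.699)
t=0.020: state=(3.820, 1.739)
t=0.030: state=(3.845, 1.781)
continuing one RK4 step at a time; state shown every 10 steps (Δt=0.1):
t=0.100: state=(4.003, 2.113)
t=0.200: state=(4.168, 2.737)
t=0.300: state=(4.225, 3.581)
t=0.400: state=(4.133, 4.680)
t=0.500: state=(3.867, 6.021)
t=0.540: state=(3.711, 6.608)
next step: t=0.550: state=(3.669, 6.757) — y has crossed 6.74
linear interpolation between t=0.540 (6.60752) and t=0.550 (6.75686) → t≈0.549

t = 0.549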